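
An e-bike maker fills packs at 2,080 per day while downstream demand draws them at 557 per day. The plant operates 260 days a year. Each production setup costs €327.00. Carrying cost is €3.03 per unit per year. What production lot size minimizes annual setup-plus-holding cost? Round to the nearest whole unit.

Annual demand D = 557 × 260 = 144,820.
Production build-up factor (1 − d/p) = 1 − 557/2,080 = 0.7322.
Q* = √(2DS / (H(1 − d/p))) = √(2 × 144,820 × 327 / (3.03 × 0.7322)).
= √(94,712,280 / 2.2186) ≈ 6533.766.

Q* ≈ 6,534 packs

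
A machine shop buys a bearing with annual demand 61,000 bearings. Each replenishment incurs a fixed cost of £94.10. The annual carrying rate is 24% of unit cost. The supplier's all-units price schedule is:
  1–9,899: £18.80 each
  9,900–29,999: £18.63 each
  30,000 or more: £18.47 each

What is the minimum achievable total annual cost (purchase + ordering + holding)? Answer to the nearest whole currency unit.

Holding cost per unit per year at price C is H = 0.24·C.
Candidates are each tier's EOQ (if it falls in that tier) and each price-break quantity.
EOQ at £18.80 = 1595.1 (feasible in tier 1): TC = 61,000×£18.80 + (61,000/1595.1)×94.1 + (1595.1/2)×0.24×£18.80 = £1,153,997.13.
EOQ at £18.63 = 1602.4 < 9900, so use break Q=9900: TC = 61,000×£18.63 + (61,000/9900.0)×94.1 + (9900.0/2)×0.24×£18.63 = £1,159,142.25.
EOQ at £18.47 = 1609.3 < 30000, so use break Q=30000: TC = 61,000×£18.47 + (61,000/30000.0)×94.1 + (30000.0/2)×0.24×£18.47 = £1,193,353.34.
Lowest total cost among the candidates is at Q = 1595.1.

TC* ≈ £1,153,997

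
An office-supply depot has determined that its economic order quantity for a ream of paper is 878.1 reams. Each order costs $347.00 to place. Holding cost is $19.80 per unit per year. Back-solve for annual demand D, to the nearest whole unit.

D ≈ 21,999 reams per year

Squaring Q* = √(2DS/H) gives Q*² = 2DS/H.
From Q* = √(2DS/H): D = Q*²H / (2S) = 878.1² × 19.8 / (2 × 347) = 21998.531.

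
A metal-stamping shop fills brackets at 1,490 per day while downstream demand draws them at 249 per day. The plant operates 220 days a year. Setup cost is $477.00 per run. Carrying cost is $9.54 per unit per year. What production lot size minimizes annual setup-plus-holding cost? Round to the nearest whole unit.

Annual demand D = 249 × 220 = 54,780.
Production build-up factor (1 − d/p) = 1 − 249/1,490 = 0.8329.
Q* = √(2DS / (H(1 − d/p))) = √(2 × 54,780 × 477 / (9.54 × 0.8329)).
= √(52,260,120 / 7.9457) ≈ 2564.592.

Q* ≈ 2,565 brackets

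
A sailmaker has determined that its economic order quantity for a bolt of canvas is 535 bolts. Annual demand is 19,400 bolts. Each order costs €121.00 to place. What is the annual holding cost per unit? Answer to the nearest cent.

H ≈ €16.40

The basic EOQ model gives Q* = √(2DS/H); rearrange for the unknown.
From Q* = √(2DS/H): H = 2DS / Q*² = 2 × 19,400 × 121 / 535² = 16.4025.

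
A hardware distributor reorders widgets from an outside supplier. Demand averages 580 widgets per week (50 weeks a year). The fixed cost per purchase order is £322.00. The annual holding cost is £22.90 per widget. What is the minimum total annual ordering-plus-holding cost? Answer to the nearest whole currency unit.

Annual demand D = 580 × 50 = 29,000.
Q* = √(2DS/H) = √(2 × 29,000 × 322 / 22.9) ≈ 903.08.
At Q*, ordering cost (D/Q*)S equals holding cost (Q*/2)H, each = √(DSH/2).
Minimum total = √(2DSH) = √(2 × 29,000 × 322 × 22.9) ≈ 20680.435.

TC* ≈ £20,680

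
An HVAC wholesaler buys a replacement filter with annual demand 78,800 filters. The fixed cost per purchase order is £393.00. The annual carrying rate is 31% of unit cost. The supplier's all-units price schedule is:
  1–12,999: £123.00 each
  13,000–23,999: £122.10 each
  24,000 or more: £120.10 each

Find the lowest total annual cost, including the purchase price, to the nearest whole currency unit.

TC* ≈ £9,740,997

Holding cost per unit per year at price C is H = 0.31·C.
Evaluate total cost at each tier's feasible EOQ or, if the EOQ is below the tier, at the tier's minimum quantity.
EOQ at £123.00 = 1274.5 (feasible in tier 1): TC = 78,800×£123.00 + (78,800/1274.5)×393 + (1274.5/2)×0.31×£123.00 = £9,740,996.81.
EOQ at £122.10 = 1279.2 < 13000, so use break Q=13000: TC = 78,800×£122.10 + (78,800/13000.0)×393 + (13000.0/2)×0.31×£122.10 = £9,869,893.68.
EOQ at £120.10 = 1289.8 < 24000, so use break Q=24000: TC = 78,800×£120.10 + (78,800/24000.0)×393 + (24000.0/2)×0.31×£120.10 = £9,911,942.35.
Lowest total cost among the candidates is at Q = 1274.5.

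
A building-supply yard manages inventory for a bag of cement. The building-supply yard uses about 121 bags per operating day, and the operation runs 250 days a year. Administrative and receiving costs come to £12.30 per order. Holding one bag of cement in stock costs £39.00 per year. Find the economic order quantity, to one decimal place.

Q* ≈ 138.1 bags

Annual demand D = 121 × 250 = 30,250.
EOQ = √(2DS / H) = √(2 × 30,250 × 12.3 / 39).
= √(744,150 / 39) = √19,080.7692 ≈ 138.133.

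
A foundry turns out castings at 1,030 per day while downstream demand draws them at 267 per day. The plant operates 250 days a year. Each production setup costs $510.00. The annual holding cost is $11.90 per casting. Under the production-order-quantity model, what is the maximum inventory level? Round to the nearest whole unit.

Annual demand D = 267 × 250 = 66,750.
Production build-up factor (1 − d/p) = 1 − 267/1,030 = 0.7408.
Q* = √(2DS / (H(1 − d/p))) = √(2 × 66,750 × 510 / (11.9 × 0.7408)).
= √(68,085,000 / 8.8152) ≈ 2779.128.
Maximum inventory = Q*(1 − d/p) = 2779.128 × 0.7408 ≈ 2058.713.

I_max ≈ 2,059 castings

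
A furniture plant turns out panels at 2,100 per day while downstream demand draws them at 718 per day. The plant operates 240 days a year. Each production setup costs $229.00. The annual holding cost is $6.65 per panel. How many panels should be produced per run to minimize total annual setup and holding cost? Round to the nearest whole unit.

Annual demand D = 718 × 240 = 172,320.
Production build-up factor (1 − d/p) = 1 − 718/2,100 = 0.6581.
Q* = √(2DS / (H(1 − d/p))) = √(2 × 172,320 × 229 / (6.65 × 0.6581)).
= √(78,922,560 / 4.3763) ≈ 4246.639.

Q* ≈ 4,247 panels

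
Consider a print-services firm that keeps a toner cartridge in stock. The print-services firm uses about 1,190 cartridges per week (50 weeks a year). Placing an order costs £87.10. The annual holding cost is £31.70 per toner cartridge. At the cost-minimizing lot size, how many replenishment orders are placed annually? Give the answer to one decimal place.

N ≈ 104.1 orders per year

Annual demand D = 1,190 × 50 = 59,500.
EOQ = √(2DS/H) = √(2 × 59,500 × 87.1 / 31.7) ≈ 571.81.
Orders per year = D / Q* = 59,500 / 571.81 ≈ 104.055.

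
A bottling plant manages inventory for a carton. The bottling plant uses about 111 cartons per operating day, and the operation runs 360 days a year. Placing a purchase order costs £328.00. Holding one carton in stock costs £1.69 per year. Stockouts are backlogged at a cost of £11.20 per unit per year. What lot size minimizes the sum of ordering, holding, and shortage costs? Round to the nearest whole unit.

Annual demand D = 111 × 360 = 39,960.
With planned backorders, Q* = √(2DS/H) · √((H+B)/B).
√(2DS/H) = √(2 × 39,960 × 328 / 1.69) = 3938.413.
√((H+B)/B) = √((1.69+11.2)/11.2) = 1.0728.
Q* ≈ 4225.117.

Q* ≈ 4,225 cartons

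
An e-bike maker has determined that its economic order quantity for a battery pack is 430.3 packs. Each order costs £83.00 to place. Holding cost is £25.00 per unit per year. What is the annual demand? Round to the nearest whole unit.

Squaring Q* = √(2DS/H) gives Q*² = 2DS/H.
From Q* = √(2DS/H): D = Q*²H / (2S) = 430.3² × 25 / (2 × 83) = 27885.255.

D ≈ 27,885 packs per year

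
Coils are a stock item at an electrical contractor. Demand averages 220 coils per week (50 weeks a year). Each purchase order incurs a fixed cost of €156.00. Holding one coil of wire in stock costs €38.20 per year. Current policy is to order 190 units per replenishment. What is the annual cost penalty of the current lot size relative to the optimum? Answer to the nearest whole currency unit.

Extra cost ≈ €1,211 per year

Annual demand D = 220 × 50 = 11,000.
EOQ = √(2DS/H) = √(2 × 11,000 × 156 / 38.2) ≈ 299.74.
Cost at Q* = (D/Q*)S + (Q*/2)H = √(2DSH) ≈ €11,450.00.
Cost at Q = 190: (11,000/190)×156 + (190/2)×38.2 = €9,031.58 + €3,629.00 = €12,660.58.
Excess = €12,660.58 − €11,450.00 = €1,210.58.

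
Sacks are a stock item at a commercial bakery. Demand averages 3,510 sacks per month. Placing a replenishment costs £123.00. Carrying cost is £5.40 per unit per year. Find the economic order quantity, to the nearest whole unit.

Annual demand D = 3,510 × 12 = 42,120.
EOQ = √(2DS / H) = √(2 × 42,120 × 123 / 5.4).
= √(10,361,520 / 5.4) = √1,918,800 ≈ 1385.208.

Q* ≈ 1,385 sacks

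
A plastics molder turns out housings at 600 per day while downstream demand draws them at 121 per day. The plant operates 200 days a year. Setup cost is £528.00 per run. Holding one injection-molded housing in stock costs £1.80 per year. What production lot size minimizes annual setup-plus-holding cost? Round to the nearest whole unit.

Q* ≈ 4,217 housings

Annual demand D = 121 × 200 = 24,200.
Production build-up factor (1 − d/p) = 1 − 121/600 = 0.7983.
Q* = √(2DS / (H(1 − d/p))) = √(2 × 24,200 × 528 / (1.8 × 0.7983)).
= √(25,555,200 / 1.437) ≈ 4217.074.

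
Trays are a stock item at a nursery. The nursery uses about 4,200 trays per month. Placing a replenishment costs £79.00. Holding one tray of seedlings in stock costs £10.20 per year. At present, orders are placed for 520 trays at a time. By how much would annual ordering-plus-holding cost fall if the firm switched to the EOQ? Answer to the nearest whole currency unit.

Extra cost ≈ £1,296 per year

Annual demand D = 4,200 × 12 = 50,400.
EOQ = √(2DS/H) = √(2 × 50,400 × 79 / 10.2) ≈ 883.58.
Cost at Q* = (D/Q*)S + (Q*/2)H = √(2DSH) ≈ £9,012.47.
Cost at Q = 520: (50,400/520)×79 + (520/2)×10.2 = £7,656.92 + £2,652.00 = £10,308.92.
Excess = £10,308.92 − £9,012.47 = £1,296.45.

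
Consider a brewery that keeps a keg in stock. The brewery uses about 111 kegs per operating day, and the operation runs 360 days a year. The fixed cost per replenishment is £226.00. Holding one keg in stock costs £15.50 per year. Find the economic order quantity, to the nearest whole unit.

Annual demand D = 111 × 360 = 39,960.
EOQ = √(2DS / H) = √(2 × 39,960 × 226 / 15.5).
= √(18,061,920 / 15.5) = √1,165,285.1613 ≈ 1079.484.

Q* ≈ 1,079 kegs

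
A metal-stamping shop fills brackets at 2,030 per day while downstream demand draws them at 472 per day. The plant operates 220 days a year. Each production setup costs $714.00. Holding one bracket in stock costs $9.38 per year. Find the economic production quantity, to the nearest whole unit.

Annual demand D = 472 × 220 = 103,840.
Production build-up factor (1 − d/p) = 1 − 472/2,030 = 0.7675.
Q* = √(2DS / (H(1 − d/p))) = √(2 × 103,840 × 714 / (9.38 × 0.7675)).
= √(148,283,520 / 7.199) ≈ 4538.468.

Q* ≈ 4,538 brackets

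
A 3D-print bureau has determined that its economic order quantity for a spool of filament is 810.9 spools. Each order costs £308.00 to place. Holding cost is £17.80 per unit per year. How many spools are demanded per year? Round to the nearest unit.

Squaring Q* = √(2DS/H) gives Q*² = 2DS/H.
From Q* = √(2DS/H): D = Q*²H / (2S) = 810.9² × 17.8 / (2 × 308) = 19000.888.

D ≈ 19,001 spools per year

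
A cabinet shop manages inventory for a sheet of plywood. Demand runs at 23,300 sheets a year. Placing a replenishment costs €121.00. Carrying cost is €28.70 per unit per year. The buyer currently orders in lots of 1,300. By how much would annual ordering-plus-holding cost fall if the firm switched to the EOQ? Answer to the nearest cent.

Extra cost ≈ €8,102.54 per year

EOQ = √(2DS/H) = √(2 × 23,300 × 121 / 28.7) ≈ 443.25.
Cost at Q* = (D/Q*)S + (Q*/2)H = √(2DSH) ≈ €12,721.16.
Cost at Q = 1,300: (23,300/1,300)×121 + (1,300/2)×28.7 = €2,168.69 + €18,655.00 = €20,823.69.
Excess = €20,823.69 − €12,721.16 = €8,102.54.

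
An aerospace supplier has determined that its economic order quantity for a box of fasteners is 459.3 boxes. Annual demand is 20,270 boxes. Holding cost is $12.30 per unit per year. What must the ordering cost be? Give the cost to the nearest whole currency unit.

S ≈ $64

The basic EOQ model gives Q* = √(2DS/H); rearrange for the unknown.
From Q* = √(2DS/H): S = Q*²H / (2D) = 459.3² × 12.3 / (2 × 20,270) = 64.0051.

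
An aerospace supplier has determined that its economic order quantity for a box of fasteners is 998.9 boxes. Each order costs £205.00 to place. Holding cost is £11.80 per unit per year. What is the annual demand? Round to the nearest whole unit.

D ≈ 28,717 boxes per year

Invert the EOQ relation Q*² = 2DS/H.
From Q* = √(2DS/H): D = Q*²H / (2S) = 998.9² × 11.8 / (2 × 205) = 28717.206.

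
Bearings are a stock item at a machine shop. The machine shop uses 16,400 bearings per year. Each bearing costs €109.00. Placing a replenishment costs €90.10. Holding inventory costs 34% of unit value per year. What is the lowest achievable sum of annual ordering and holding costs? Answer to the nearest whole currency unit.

TC* ≈ €10,465

Holding cost H = 0.34 × €109.00 = €37.0600 per unit per year.
Q* = √(2DS/H) = √(2 × 16,400 × 90.1 / 37.06) ≈ 282.39.
At the optimum the two cost components are equal, so total cost = 2·(Q*/2)H = Q*·H.
Minimum total = √(2DSH) = √(2 × 16,400 × 90.1 × 37.06) ≈ 10465.308.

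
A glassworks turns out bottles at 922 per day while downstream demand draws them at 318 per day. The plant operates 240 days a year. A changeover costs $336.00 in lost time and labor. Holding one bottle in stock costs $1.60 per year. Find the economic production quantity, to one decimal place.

Annual demand D = 318 × 240 = 76,320.
Production build-up factor (1 − d/p) = 1 − 318/922 = 0.6551.
Q* = √(2DS / (H(1 − d/p))) = √(2 × 76,320 × 336 / (1.6 × 0.6551)).
= √(51,287,040 / 1.0482) ≈ 6995.050.

Q* ≈ 6,995.0 bottles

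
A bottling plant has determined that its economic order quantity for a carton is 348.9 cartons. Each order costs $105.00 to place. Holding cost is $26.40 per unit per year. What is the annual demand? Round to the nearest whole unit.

D ≈ 15,303 cartons per year

Invert the EOQ relation Q*² = 2DS/H.
From Q* = √(2DS/H): D = Q*²H / (2S) = 348.9² × 26.4 / (2 × 105) = 15303.352.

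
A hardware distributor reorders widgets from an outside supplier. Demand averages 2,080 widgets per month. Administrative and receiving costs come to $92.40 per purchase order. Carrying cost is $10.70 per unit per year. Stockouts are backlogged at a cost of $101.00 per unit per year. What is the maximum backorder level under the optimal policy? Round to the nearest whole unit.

Annual demand D = 2,080 × 12 = 24,960.
With planned backorders, Q* = √(2DS/H) · √((H+B)/B).
√(2DS/H) = √(2 × 24,960 × 92.4 / 10.7) = 656.571.
√((H+B)/B) = √((10.7+101)/101) = 1.0516.
Q* ≈ 690.474.
S* = Q* · H/(H+B) = 690.474 × 10.7/111.7 ≈ 66.142.

S* ≈ 66 widgets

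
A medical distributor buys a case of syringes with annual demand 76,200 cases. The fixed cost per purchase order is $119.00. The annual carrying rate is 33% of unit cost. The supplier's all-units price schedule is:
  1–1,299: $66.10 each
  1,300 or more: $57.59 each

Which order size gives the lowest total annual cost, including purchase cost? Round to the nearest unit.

Q* ≈ 1,300 cases

Holding cost per unit per year at price C is H = 0.33·C.
For each price level, check whether its EOQ is feasible; otherwise the best quantity at that price is the breakpoint.
EOQ at $66.10 = 911.8 (feasible in tier 1): TC = 76,200×$66.10 + (76,200/911.8)×119 + (911.8/2)×0.33×$66.10 = $5,056,709.49.
EOQ at $57.59 = 976.9 < 1300, so use break Q=1300: TC = 76,200×$57.59 + (76,200/1300.0)×119 + (1300.0/2)×0.33×$57.59 = $4,407,686.29.
Lowest total cost is $4,407,686.29 at Q = 1300.0.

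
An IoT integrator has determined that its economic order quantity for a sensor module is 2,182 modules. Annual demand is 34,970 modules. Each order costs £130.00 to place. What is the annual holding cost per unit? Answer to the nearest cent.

Squaring Q* = √(2DS/H) gives Q*² = 2DS/H.
From Q* = √(2DS/H): H = 2DS / Q*² = 2 × 34,970 × 130 / 2,182² = 1.9097.

H ≈ £1.91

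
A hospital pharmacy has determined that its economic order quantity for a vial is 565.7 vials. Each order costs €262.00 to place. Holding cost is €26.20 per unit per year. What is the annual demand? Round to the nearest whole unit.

Invert the EOQ relation Q*² = 2DS/H.
From Q* = √(2DS/H): D = Q*²H / (2S) = 565.7² × 26.2 / (2 × 262) = 16000.825.

D ≈ 16,001 vials per year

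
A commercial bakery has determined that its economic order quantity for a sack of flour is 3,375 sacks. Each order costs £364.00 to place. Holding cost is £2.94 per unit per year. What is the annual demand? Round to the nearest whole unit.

Squaring Q* = √(2DS/H) gives Q*² = 2DS/H.
From Q* = √(2DS/H): D = Q*²H / (2S) = 3,375² × 2.94 / (2 × 364) = 46000.601.

D ≈ 46,001 sacks per year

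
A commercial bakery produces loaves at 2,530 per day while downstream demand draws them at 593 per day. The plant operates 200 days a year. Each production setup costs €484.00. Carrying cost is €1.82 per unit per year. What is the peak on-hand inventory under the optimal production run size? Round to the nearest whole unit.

Annual demand D = 593 × 200 = 118,600.
Production build-up factor (1 − d/p) = 1 − 593/2,530 = 0.7656.
Q* = √(2DS / (H(1 − d/p))) = √(2 × 118,600 × 484 / (1.82 × 0.7656)).
= √(114,804,800 / 1.3934) ≈ 9076.947.
Maximum inventory = Q*(1 − d/p) = 9076.947 × 0.7656 ≈ 6949.425.

I_max ≈ 6,949 loaves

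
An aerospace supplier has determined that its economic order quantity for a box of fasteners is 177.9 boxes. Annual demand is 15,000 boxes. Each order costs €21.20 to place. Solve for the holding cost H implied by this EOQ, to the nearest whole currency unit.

The basic EOQ model gives Q* = √(2DS/H); rearrange for the unknown.
From Q* = √(2DS/H): H = 2DS / Q*² = 2 × 15,000 × 21.2 / 177.9² = 20.0958.

H ≈ €20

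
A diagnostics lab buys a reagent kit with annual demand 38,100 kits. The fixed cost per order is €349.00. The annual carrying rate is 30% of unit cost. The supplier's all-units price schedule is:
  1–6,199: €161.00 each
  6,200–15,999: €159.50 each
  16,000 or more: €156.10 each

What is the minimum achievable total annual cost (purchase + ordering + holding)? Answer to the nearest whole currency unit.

TC* ≈ €6,169,940

Holding cost per unit per year at price C is H = 0.30·C.
Evaluate total cost at each tier's feasible EOQ or, if the EOQ is below the tier, at the tier's minimum quantity.
EOQ at €161.00 = 742.0 (feasible in tier 1): TC = 38,100×€161.00 + (38,100/742.0)×349 + (742.0/2)×0.30×€161.00 = €6,169,939.65.
EOQ at €159.50 = 745.5 < 6200, so use break Q=6200: TC = 38,100×€159.50 + (38,100/6200.0)×349 + (6200.0/2)×0.30×€159.50 = €6,227,429.66.
EOQ at €156.10 = 753.6 < 16000, so use break Q=16000: TC = 38,100×€156.10 + (38,100/16000.0)×349 + (16000.0/2)×0.30×€156.10 = €6,322,881.06.
Lowest total cost among the candidates is at Q = 742.0.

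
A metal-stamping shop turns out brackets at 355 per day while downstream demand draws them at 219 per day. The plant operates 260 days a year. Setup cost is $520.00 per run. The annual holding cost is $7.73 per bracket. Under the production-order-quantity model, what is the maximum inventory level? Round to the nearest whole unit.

I_max ≈ 1,713 brackets

Annual demand D = 219 × 260 = 56,940.
Production build-up factor (1 − d/p) = 1 − 219/355 = 0.3831.
Q* = √(2DS / (H(1 − d/p))) = √(2 × 56,940 × 520 / (7.73 × 0.3831)).
= √(59,217,600 / 2.9614) ≈ 4471.779.
Maximum inventory = Q*(1 − d/p) = 4471.779 × 0.3831 ≈ 1713.132.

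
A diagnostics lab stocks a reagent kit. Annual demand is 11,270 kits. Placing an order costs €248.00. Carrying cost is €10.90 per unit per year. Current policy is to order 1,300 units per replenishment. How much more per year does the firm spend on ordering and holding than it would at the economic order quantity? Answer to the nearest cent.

EOQ = √(2DS/H) = √(2 × 11,270 × 248 / 10.9) ≈ 716.13.
Cost at Q* = (D/Q*)S + (Q*/2)H = √(2DSH) ≈ €7,805.78.
Cost at Q = 1,300: (11,270/1,300)×248 + (1,300/2)×10.9 = €2,149.97 + €7,085.00 = €9,234.97.
Excess = €9,234.97 − €7,805.78 = €1,429.19.

Extra cost ≈ €1,429.19 per year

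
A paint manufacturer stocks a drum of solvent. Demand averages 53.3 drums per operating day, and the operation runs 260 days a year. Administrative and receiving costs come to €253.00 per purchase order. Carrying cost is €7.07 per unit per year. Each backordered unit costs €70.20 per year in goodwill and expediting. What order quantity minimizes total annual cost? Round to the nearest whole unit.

Annual demand D = 53.3 × 260 = 13,858.
With planned backorders, Q* = √(2DS/H) · √((H+B)/B).
√(2DS/H) = √(2 × 13,858 × 253 / 7.07) = 995.900.
√((H+B)/B) = √((7.07+70.2)/70.2) = 1.0491.
Q* ≈ 1044.847.

Q* ≈ 1,045 drums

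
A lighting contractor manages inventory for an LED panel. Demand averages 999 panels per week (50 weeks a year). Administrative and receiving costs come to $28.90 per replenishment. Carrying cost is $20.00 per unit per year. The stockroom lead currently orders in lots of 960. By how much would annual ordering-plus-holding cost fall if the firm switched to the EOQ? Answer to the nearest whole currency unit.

Annual demand D = 999 × 50 = 49,950.
EOQ = √(2DS/H) = √(2 × 49,950 × 28.9 / 20) ≈ 379.94.
Cost at Q* = (D/Q*)S + (Q*/2)H = √(2DSH) ≈ $7,598.83.
Cost at Q = 960: (49,950/960)×28.9 + (960/2)×20 = $1,503.70 + $9,600.00 = $11,103.70.
Excess = $11,103.70 − $7,598.83 = $3,504.87.

Extra cost ≈ $3,505 per year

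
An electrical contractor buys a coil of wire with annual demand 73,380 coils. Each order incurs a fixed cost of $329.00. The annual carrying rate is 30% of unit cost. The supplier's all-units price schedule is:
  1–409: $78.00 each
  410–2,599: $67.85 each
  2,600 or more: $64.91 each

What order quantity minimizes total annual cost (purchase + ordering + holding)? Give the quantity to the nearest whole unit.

Holding cost per unit per year at price C is H = 0.30·C.
For each price level, check whether its EOQ is feasible; otherwise the best quantity at that price is the breakpoint.
Tier 1 ($78.00): EOQ = 1436.5 exceeds tier's upper bound 409, so this tier is dominated.
EOQ at $67.85 = 1540.2 (feasible in tier 2): TC = 73,380×$67.85 + (73,380/1540.2)×329 + (1540.2/2)×0.30×$67.85 = $5,010,182.99.
EOQ at $64.91 = 1574.7 < 2600, so use break Q=2600: TC = 73,380×$64.91 + (73,380/2600.0)×329 + (2600.0/2)×0.30×$64.91 = $4,797,696.09.
Lowest total cost is $4,797,696.09 at Q = 2600.0.

Q* ≈ 2,600 coils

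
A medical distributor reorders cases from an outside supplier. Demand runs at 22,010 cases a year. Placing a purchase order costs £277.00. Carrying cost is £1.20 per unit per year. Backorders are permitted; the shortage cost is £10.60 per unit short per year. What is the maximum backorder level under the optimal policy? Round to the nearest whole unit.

S* ≈ 342 cases

With planned backorders, Q* = √(2DS/H) · √((H+B)/B).
√(2DS/H) = √(2 × 22,010 × 277 / 1.2) = 3187.677.
√((H+B)/B) = √((1.2+10.6)/10.6) = 1.0551.
Q* ≈ 3363.275.
S* = Q* · H/(H+B) = 3363.275 × 1.2/11.8 ≈ 342.028.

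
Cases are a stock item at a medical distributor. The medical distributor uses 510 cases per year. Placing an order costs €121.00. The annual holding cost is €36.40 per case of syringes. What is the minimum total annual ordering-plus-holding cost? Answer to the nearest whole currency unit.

Q* = √(2DS/H) = √(2 × 510 × 121 / 36.4) ≈ 58.23.
At Q*, ordering cost (D/Q*)S equals holding cost (Q*/2)H, each = √(DSH/2).
Minimum total = √(2DSH) = √(2 × 510 × 121 × 36.4) ≈ 2119.549.

TC* ≈ €2,120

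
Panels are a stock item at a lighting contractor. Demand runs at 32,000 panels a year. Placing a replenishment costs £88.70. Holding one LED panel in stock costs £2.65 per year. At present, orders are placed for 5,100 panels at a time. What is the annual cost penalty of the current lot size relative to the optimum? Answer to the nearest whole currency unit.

Extra cost ≈ £3,435 per year

EOQ = √(2DS/H) = √(2 × 32,000 × 88.7 / 2.65) ≈ 1463.62.
Cost at Q* = (D/Q*)S + (Q*/2)H = √(2DSH) ≈ £3,878.60.
Cost at Q = 5,100: (32,000/5,100)×88.7 + (5,100/2)×2.65 = £556.55 + £6,757.50 = £7,314.05.
Excess = £7,314.05 − £3,878.60 = £3,435.45.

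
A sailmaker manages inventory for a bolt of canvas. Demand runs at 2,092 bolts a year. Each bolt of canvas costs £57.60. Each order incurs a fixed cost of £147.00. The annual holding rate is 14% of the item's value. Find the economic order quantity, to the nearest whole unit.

Q* ≈ 276 bolts

Holding cost H = 0.14 × £57.60 = £8.0640 per unit per year.
EOQ = √(2DS / H) = √(2 × 2,092 × 147 / 8.064).
= √(615,048 / 8.064) = √76,270.8333 ≈ 276.172.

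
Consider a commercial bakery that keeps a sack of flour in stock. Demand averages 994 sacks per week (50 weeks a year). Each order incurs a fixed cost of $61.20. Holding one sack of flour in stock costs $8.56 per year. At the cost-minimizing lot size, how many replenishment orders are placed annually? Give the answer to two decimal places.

Annual demand D = 994 × 50 = 49,700.
The optimal lot size = √(2DS/H) = √(2 × 49,700 × 61.2 / 8.56) ≈ 843.01.
Orders per year = D / Q* = 49,700 / 843.01 ≈ 58.956.

N ≈ 58.96 orders per year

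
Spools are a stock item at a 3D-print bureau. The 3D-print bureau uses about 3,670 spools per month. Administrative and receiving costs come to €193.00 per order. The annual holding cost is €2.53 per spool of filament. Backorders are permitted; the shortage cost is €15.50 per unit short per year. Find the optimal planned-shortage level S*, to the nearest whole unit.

S* ≈ 392 spools

Annual demand D = 3,670 × 12 = 44,040.
With planned backorders, Q* = √(2DS/H) · √((H+B)/B).
√(2DS/H) = √(2 × 44,040 × 193 / 2.53) = 2592.132.
√((H+B)/B) = √((2.53+15.5)/15.5) = 1.0785.
Q* ≈ 2795.690.
S* = Q* · H/(H+B) = 2795.690 × 2.53/18.03 ≈ 392.296.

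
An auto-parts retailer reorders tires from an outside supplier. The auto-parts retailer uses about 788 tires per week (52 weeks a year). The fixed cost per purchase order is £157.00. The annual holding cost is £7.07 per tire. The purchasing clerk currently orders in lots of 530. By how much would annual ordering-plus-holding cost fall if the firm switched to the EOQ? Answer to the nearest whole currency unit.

Annual demand D = 788 × 52 = 40,976.
EOQ = √(2DS/H) = √(2 × 40,976 × 157 / 7.07) ≈ 1349.02.
Cost at Q* = (D/Q*)S + (Q*/2)H = √(2DSH) ≈ £9,537.60.
Cost at Q = 530: (40,976/530)×157 + (530/2)×7.07 = £12,138.17 + £1,873.55 = £14,011.72.
Excess = £14,011.72 − £9,537.60 = £4,474.12.

Extra cost ≈ £4,474 per year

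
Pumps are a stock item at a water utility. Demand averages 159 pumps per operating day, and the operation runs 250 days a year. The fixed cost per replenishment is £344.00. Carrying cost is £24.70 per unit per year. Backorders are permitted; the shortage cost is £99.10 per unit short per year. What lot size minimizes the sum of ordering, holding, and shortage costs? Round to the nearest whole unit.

Annual demand D = 159 × 250 = 39,750.
With planned backorders, Q* = √(2DS/H) · √((H+B)/B).
√(2DS/H) = √(2 × 39,750 × 344 / 24.7) = 1052.239.
√((H+B)/B) = √((24.7+99.1)/99.1) = 1.1177.
Q* ≈ 1176.083.

Q* ≈ 1,176 pumps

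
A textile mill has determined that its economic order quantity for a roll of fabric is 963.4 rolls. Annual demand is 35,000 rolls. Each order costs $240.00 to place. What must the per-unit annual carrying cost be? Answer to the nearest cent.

H ≈ $18.10

The basic EOQ model gives Q* = √(2DS/H); rearrange for the unknown.
From Q* = √(2DS/H): H = 2DS / Q*² = 2 × 35,000 × 240 / 963.4² = 18.1007.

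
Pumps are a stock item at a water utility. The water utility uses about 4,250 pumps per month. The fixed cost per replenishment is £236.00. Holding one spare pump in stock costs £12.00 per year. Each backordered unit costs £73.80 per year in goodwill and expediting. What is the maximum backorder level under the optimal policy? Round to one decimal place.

Annual demand D = 4,250 × 12 = 51,000.
With planned backorders, Q* = √(2DS/H) · √((H+B)/B).
√(2DS/H) = √(2 × 51,000 × 236 / 12) = 1416.333.
√((H+B)/B) = √((12+73.8)/73.8) = 1.0782.
Q* ≈ 1527.147.
S* = Q* · H/(H+B) = 1527.147 × 12/85.8 ≈ 213.587.

S* ≈ 213.6 pumps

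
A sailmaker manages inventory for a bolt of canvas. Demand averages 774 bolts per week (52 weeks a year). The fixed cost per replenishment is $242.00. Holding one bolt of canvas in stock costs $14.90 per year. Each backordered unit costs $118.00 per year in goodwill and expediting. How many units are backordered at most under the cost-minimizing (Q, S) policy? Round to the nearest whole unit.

Annual demand D = 774 × 52 = 40,248.
With planned backorders, Q* = √(2DS/H) · √((H+B)/B).
√(2DS/H) = √(2 × 40,248 × 242 / 14.9) = 1143.409.
√((H+B)/B) = √((14.9+118)/118) = 1.0613.
Q* ≈ 1213.454.
S* = Q* · H/(H+B) = 1213.454 × 14.9/132.9 ≈ 136.046.

S* ≈ 136 bolts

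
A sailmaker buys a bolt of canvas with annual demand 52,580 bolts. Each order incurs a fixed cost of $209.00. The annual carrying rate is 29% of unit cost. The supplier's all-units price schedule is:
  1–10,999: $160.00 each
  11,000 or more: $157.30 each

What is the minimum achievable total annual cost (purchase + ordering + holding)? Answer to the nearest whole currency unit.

TC* ≈ $8,444,734

Holding cost per unit per year at price C is H = 0.29·C.
For each price level, check whether its EOQ is feasible; otherwise the best quantity at that price is the breakpoint.
EOQ at $160.00 = 688.2 (feasible in tier 1): TC = 52,580×$160.00 + (52,580/688.2)×209 + (688.2/2)×0.29×$160.00 = $8,444,734.30.
EOQ at $157.30 = 694.1 < 11000, so use break Q=11000: TC = 52,580×$157.30 + (52,580/11000.0)×209 + (11000.0/2)×0.29×$157.30 = $8,522,726.52.
Lowest total cost among the candidates is at Q = 688.2.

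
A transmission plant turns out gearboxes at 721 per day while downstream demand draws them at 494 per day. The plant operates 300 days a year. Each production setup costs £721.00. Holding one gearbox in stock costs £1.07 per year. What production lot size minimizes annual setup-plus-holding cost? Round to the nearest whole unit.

Annual demand D = 494 × 300 = 148,200.
Production build-up factor (1 − d/p) = 1 − 494/721 = 0.3148.
Q* = √(2DS / (H(1 − d/p))) = √(2 × 148,200 × 721 / (1.07 × 0.3148)).
= √(213,704,400 / 0.3369) ≈ 25186.600.

Q* ≈ 25,187 gearboxes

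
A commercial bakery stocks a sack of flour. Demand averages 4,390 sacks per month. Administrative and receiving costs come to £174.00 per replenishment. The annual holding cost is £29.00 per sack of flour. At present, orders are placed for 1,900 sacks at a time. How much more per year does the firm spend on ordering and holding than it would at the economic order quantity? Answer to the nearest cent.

Extra cost ≈ £9,316.92 per year

Annual demand D = 4,390 × 12 = 52,680.
EOQ = √(2DS/H) = √(2 × 52,680 × 174 / 29) ≈ 795.08.
Cost at Q* = (D/Q*)S + (Q*/2)H = √(2DSH) ≈ £23,057.46.
Cost at Q = 1,900: (52,680/1,900)×174 + (1,900/2)×29 = £4,824.38 + £27,550.00 = £32,374.38.
Excess = £32,374.38 − £23,057.46 = £9,316.92.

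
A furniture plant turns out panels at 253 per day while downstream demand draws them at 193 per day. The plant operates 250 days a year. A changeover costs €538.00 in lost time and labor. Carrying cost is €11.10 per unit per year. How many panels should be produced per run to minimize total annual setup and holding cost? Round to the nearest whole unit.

Annual demand D = 193 × 250 = 48,250.
Production build-up factor (1 − d/p) = 1 − 193/253 = 0.2372.
Q* = √(2DS / (H(1 − d/p))) = √(2 × 48,250 × 538 / (11.1 × 0.2372)).
= √(51,917,000 / 2.6324) ≈ 4440.971.

Q* ≈ 4,441 panels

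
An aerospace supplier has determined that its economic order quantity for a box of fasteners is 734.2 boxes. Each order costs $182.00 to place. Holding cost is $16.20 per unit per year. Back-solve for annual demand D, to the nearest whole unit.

D ≈ 23,991 boxes per year

Squaring Q* = √(2DS/H) gives Q*² = 2DS/H.
From Q* = √(2DS/H): D = Q*²H / (2S) = 734.2² × 16.2 / (2 × 182) = 23990.671.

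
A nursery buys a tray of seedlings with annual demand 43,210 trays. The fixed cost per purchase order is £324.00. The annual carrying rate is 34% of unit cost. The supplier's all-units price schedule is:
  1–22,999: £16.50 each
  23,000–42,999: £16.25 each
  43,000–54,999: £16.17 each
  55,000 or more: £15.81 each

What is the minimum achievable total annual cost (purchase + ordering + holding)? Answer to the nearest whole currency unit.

TC* ≈ £725,498

Holding cost per unit per year at price C is H = 0.34·C.
Evaluate total cost at each tier's feasible EOQ or, if the EOQ is below the tier, at the tier's minimum quantity.
EOQ at £16.50 = 2234.1 (feasible in tier 1): TC = 43,210×£16.50 + (43,210/2234.1)×324 + (2234.1/2)×0.34×£16.50 = £725,498.17.
EOQ at £16.25 = 2251.2 < 23000, so use break Q=23000: TC = 43,210×£16.25 + (43,210/23000.0)×324 + (23000.0/2)×0.34×£16.25 = £766,308.70.
EOQ at £16.17 = 2256.8 < 43000, so use break Q=43000: TC = 43,210×£16.17 + (43,210/43000.0)×324 + (43000.0/2)×0.34×£16.17 = £817,233.98.
EOQ at £15.81 = 2282.3 < 55000, so use break Q=55000: TC = 43,210×£15.81 + (43,210/55000.0)×324 + (55000.0/2)×0.34×£15.81 = £831,228.15.
Lowest total cost among the candidates is at Q = 2234.1.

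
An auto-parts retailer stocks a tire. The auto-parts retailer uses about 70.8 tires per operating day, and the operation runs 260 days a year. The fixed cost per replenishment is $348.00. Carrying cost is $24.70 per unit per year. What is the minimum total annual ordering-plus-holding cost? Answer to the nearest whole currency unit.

TC* ≈ $17,789

Annual demand D = 70.8 × 260 = 18,408.
The optimal lot size = √(2DS/H) = √(2 × 18,408 × 348 / 24.7) ≈ 720.21.
At Q*, ordering cost (D/Q*)S equals holding cost (Q*/2)H, each = √(DSH/2).
Minimum total = √(2DSH) = √(2 × 18,408 × 348 × 24.7) ≈ 17789.199.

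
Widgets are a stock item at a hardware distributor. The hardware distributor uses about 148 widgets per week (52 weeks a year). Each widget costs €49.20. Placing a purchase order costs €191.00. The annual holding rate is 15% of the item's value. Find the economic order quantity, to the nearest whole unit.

Annual demand D = 148 × 52 = 7,696.
Holding cost H = 0.15 × €49.20 = €7.3800 per unit per year.
EOQ = √(2DS / H) = √(2 × 7,696 × 191 / 7.38).
= √(2,939,872 / 7.38) = √398,356.6396 ≈ 631.155.

Q* ≈ 631 widgets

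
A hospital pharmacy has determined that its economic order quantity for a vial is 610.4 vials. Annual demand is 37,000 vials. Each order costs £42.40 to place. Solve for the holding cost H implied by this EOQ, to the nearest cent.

H ≈ £8.42

Invert the EOQ relation Q*² = 2DS/H.
From Q* = √(2DS/H): H = 2DS / Q*² = 2 × 37,000 × 42.4 / 610.4² = 8.4211.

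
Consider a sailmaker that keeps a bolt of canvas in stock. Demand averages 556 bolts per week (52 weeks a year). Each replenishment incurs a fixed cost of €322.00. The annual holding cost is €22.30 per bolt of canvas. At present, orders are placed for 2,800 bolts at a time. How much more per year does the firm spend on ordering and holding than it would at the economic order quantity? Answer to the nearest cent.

Annual demand D = 556 × 52 = 28,912.
EOQ = √(2DS/H) = √(2 × 28,912 × 322 / 22.3) ≈ 913.75.
Cost at Q* = (D/Q*)S + (Q*/2)H = √(2DSH) ≈ €20,376.73.
Cost at Q = 2,800: (28,912/2,800)×322 + (2,800/2)×22.3 = €3,324.88 + €31,220.00 = €34,544.88.
Excess = €34,544.88 − €20,376.73 = €14,168.15.

Extra cost ≈ €14,168.15 per year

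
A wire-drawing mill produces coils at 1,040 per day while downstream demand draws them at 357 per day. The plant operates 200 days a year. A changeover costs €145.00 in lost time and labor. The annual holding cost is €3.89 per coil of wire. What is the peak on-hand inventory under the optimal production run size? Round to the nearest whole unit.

I_max ≈ 1,870 coils

Annual demand D = 357 × 200 = 71,400.
Production build-up factor (1 − d/p) = 1 − 357/1,040 = 0.6567.
Q* = √(2DS / (H(1 − d/p))) = √(2 × 71,400 × 145 / (3.89 × 0.6567)).
= √(20,706,000 / 2.5547) ≈ 2846.949.
Maximum inventory = Q*(1 − d/p) = 2846.949 × 0.6567 ≈ 1869.679.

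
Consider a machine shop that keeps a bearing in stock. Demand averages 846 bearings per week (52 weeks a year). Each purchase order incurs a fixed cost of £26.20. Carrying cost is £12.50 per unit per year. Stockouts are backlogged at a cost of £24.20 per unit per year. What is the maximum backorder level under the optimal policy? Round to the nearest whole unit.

S* ≈ 180 bearings

Annual demand D = 846 × 52 = 43,992.
With planned backorders, Q* = √(2DS/H) · √((H+B)/B).
√(2DS/H) = √(2 × 43,992 × 26.2 / 12.5) = 429.435.
√((H+B)/B) = √((12.5+24.2)/24.2) = 1.2315.
Q* ≈ 528.838.
S* = Q* · H/(H+B) = 528.838 × 12.5/36.7 ≈ 180.122.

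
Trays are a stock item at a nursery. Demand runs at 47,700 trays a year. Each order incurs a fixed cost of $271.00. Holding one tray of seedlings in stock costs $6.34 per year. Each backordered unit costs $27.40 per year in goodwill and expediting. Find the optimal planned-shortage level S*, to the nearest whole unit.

With planned backorders, Q* = √(2DS/H) · √((H+B)/B).
√(2DS/H) = √(2 × 47,700 × 271 / 6.34) = 2019.362.
√((H+B)/B) = √((6.34+27.4)/27.4) = 1.1097.
Q* ≈ 2240.843.
S* = Q* · H/(H+B) = 2240.843 × 6.34/33.74 ≈ 421.071.

S* ≈ 421 trays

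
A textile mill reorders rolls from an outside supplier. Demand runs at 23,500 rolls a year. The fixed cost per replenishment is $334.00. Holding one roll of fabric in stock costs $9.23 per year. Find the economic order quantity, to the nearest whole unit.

Q* ≈ 1,304 rolls

EOQ = √(2DS / H) = √(2 × 23,500 × 334 / 9.23).
= √(15,698,000 / 9.23) = √1,700,758.3965 ≈ 1304.131.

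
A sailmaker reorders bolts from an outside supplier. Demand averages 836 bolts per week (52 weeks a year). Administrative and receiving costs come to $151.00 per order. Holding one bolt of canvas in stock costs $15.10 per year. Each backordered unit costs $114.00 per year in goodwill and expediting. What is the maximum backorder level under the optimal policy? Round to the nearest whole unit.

Annual demand D = 836 × 52 = 43,472.
With planned backorders, Q* = √(2DS/H) · √((H+B)/B).
√(2DS/H) = √(2 × 43,472 × 151 / 15.1) = 932.438.
√((H+B)/B) = √((15.1+114)/114) = 1.0642.
Q* ≈ 992.271.
S* = Q* · H/(H+B) = 992.271 × 15.1/129.1 ≈ 116.060.

S* ≈ 116 bolts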